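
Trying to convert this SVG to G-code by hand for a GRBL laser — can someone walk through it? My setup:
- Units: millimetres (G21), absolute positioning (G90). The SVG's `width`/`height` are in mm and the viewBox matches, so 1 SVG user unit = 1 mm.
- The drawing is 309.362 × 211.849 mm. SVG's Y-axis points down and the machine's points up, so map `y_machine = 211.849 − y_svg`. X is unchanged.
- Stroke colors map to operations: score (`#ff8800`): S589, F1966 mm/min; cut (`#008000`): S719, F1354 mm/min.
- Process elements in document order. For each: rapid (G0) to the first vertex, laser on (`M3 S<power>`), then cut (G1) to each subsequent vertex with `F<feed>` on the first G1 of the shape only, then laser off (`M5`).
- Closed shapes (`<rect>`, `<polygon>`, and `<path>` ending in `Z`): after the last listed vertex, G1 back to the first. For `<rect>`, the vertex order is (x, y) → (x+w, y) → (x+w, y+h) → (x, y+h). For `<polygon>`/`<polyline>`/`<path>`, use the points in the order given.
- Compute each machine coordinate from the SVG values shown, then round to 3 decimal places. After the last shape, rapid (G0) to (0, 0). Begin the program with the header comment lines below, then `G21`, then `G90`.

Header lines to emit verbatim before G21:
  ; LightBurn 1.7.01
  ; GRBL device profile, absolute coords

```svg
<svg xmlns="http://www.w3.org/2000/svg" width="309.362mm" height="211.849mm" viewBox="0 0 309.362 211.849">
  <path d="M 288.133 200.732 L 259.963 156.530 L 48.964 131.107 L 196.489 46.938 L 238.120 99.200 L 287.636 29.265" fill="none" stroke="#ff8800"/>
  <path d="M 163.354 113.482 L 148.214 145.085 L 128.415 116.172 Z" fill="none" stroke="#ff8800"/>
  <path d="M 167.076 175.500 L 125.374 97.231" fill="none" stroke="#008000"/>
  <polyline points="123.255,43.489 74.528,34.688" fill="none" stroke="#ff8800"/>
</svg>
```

viewBox `0 0 309.362 211.849` with mm width/height → 1 unit = 1 mm. Flip: y_m = 211.849 − y_svg.

**Shape 1** — `<path>` open polyline, stroke `#ff8800` → score (S589, F1966). Machine vertices: (288.133,11.117) → (259.963,55.319) → (48.964,80.742) → (196.489,164.911) → (238.120,112.649) → (287.636,182.584). Open path.

**Shape 2** — `<path>` regular polygon, stroke `#ff8800` → score (S589, F1966). Machine vertices: (163.354,98.367) → (148.214,66.764) → (128.415,95.677) → (163.354,98.367). Closed: final G1 returns to the first vertex.

**Shape 3** — `<path>` line segment, stroke `#008000` → cut (S719, F1354). Machine vertices: (167.076,36.349) → (125.374,114.618). Open path.

**Shape 4** — `<polyline>` line segment, stroke `#ff8800` → score (S589, F1966). Machine vertices: (123.255,168.360) → (74.528,177.161). Open path.

; LightBurn 1.7.01
; GRBL device profile, absolute coords
G21
G90
G0 X288.133 Y11.117
M3 S589
G1 X259.963 Y55.319 F1966
G1 X48.964 Y80.742
G1 X196.489 Y164.911
G1 X238.120 Y112.649
G1 X287.636 Y182.584
M5
G0 X163.354 Y98.367
M3 S589
G1 X148.214 Y66.764 F1966
G1 X128.415 Y95.677
G1 X163.354 Y98.367
M5
G0 X167.076 Y36.349
M3 S719
G1 X125.374 Y114.618 F1354
M5
G0 X123.255 Y168.360
M3 S589
G1 X74.528 Y177.161 F1966
M5
G0 X0.000 Y0.000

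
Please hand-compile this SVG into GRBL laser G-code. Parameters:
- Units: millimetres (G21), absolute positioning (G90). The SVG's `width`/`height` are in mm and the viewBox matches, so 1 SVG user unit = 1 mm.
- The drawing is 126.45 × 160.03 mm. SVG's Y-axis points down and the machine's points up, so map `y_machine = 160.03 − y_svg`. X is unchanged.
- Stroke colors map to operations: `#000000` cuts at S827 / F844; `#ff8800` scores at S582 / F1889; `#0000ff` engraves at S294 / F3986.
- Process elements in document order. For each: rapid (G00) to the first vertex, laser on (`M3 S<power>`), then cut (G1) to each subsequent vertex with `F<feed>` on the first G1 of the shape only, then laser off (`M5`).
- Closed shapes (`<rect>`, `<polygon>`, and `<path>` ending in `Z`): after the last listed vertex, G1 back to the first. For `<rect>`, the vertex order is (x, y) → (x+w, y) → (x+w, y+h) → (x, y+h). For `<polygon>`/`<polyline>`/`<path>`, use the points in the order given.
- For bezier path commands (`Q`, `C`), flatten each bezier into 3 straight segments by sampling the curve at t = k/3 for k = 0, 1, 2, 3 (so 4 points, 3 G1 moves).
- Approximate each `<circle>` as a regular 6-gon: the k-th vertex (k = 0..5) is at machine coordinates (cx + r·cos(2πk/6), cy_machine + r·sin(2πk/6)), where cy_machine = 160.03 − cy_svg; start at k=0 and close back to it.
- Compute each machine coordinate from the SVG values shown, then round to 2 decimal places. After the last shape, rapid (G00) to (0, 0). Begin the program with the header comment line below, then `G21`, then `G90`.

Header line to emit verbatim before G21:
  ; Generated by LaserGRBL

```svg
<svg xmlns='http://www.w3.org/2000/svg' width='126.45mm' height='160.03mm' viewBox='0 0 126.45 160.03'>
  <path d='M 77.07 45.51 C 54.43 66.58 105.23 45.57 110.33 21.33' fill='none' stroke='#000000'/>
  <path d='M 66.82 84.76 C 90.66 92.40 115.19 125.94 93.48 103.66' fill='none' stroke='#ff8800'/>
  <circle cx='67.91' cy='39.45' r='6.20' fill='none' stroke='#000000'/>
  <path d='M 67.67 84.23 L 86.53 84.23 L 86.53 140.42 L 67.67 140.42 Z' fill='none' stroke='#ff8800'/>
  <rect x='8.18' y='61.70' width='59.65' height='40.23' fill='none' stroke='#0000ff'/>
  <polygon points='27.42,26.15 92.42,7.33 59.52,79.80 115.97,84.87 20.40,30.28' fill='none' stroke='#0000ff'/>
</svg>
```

viewBox `0 0 126.45 160.03` with mm width/height → 1 unit = 1 mm. Flip: y_m = 160.03 − y_svg.

**Shape 1** — `<path>` cubic bezier, stroke `#000000` → cut (S827, F844). Control points (SVG): P0=(77.07,45.51), P1=(54.43,66.58), P2=(105.23,45.57), P3=(110.33,21.33); sampled at t=k/3. Machine vertices: (77.07,114.52) → (74.50,106.04) → (94.41,116.98) → (110.33,138.70). Open path.

**Shape 2** — `<path>` cubic bezier, stroke `#ff8800` → score (S582, F1889). Control points (SVG): P0=(66.82,84.76), P1=(90.66,92.40), P2=(115.19,125.94), P3=(93.48,103.66); sampled at t=k/3. Machine vertices: (66.82,75.27) → (89.15,62.02) → (101.51,49.67) → (93.48,56.37). Open path.

**Shape 3** — `<circle>` circle, stroke `#000000` → cut (S827, F844). Machine vertices: (74.11,120.58) → (71.01,125.95) → (64.81,125.95) → (61.71,120.58) → (64.81,115.21) → (71.01,115.21) → (74.11,120.58). Closed: final G1 returns to the first vertex.

**Shape 4** — `<path>` rectangle, stroke `#ff8800` → score (S582, F1889). Machine vertices: (67.67,75.80) → (86.53,75.80) → (86.53,19.61) → (67.67,19.61) → (67.67,75.80). Closed: final G1 returns to the first vertex.

**Shape 5** — `<rect>` rectangle, stroke `#0000ff` → engrave (S294, F3986). Machine vertices: (8.18,98.33) → (67.83,98.33) → (67.83,58.10) → (8.18,58.10) → (8.18,98.33). Closed: final G1 returns to the first vertex.

**Shape 6** — `<polygon>` closed polygon, stroke `#0000ff` → engrave (S294, F3986). Machine vertices: (27.42,133.88) → (92.42,152.70) → (59.52,80.23) → (115.97,75.16) → (20.40,129.75) → (27.42,133.88). Closed: final G1 returns to the first vertex.

; Generated by LaserGRBL
G21
G90
G00 X77.07 Y114.52
M3 S827
G1 X74.50 Y106.04 F844
G1 X94.41 Y116.98
G1 X110.33 Y138.70
M5
G00 X66.82 Y75.27
M3 S582
G1 X89.15 Y62.02 F1889
G1 X101.51 Y49.67
G1 X93.48 Y56.37
M5
G00 X74.11 Y120.58
M3 S827
G1 X71.01 Y125.95 F844
G1 X64.81 Y125.95
G1 X61.71 Y120.58
G1 X64.81 Y115.21
G1 X71.01 Y115.21
G1 X74.11 Y120.58
M5
G00 X67.67 Y75.80
M3 S582
G1 X86.53 Y75.80 F1889
G1 X86.53 Y19.61
G1 X67.67 Y19.61
G1 X67.67 Y75.80
M5
G00 X8.18 Y98.33
M3 S294
G1 X67.83 Y98.33 F3986
G1 X67.83 Y58.10
G1 X8.18 Y58.10
G1 X8.18 Y98.33
M5
G00 X27.42 Y133.88
M3 S294
G1 X92.42 Y152.70 F3986
G1 X59.52 Y80.23
G1 X115.97 Y75.16
G1 X20.40 Y129.75
G1 X27.42 Y133.88
M5
G00 X0.00 Y0.00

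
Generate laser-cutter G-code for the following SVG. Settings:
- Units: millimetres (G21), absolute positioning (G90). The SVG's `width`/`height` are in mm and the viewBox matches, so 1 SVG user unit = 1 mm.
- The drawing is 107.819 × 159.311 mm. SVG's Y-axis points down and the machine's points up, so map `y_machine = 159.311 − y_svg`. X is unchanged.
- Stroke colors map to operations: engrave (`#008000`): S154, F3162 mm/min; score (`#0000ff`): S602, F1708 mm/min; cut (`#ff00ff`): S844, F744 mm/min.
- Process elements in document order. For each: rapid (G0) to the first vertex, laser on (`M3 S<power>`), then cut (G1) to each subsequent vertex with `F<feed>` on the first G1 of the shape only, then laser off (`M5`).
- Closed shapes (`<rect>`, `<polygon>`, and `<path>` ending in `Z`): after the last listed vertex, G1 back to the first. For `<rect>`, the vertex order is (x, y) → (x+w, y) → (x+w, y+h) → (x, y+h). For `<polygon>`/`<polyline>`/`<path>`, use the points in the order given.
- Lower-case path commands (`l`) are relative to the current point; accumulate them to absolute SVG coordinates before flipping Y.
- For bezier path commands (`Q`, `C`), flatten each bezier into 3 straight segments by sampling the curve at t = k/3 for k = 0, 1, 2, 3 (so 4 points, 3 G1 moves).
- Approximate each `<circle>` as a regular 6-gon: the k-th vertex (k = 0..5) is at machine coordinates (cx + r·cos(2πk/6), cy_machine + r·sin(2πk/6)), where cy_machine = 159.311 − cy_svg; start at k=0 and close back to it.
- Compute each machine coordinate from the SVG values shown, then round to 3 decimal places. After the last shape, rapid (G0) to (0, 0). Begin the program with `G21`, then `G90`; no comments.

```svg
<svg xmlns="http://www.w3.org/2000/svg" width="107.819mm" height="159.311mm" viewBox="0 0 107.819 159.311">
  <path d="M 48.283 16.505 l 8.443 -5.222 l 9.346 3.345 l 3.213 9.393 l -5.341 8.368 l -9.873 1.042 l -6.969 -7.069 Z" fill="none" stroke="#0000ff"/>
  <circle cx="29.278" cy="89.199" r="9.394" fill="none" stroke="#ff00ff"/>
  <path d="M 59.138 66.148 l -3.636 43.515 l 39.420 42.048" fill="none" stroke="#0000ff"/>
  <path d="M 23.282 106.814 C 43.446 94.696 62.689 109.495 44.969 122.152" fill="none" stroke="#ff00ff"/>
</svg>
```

G21
G90
G0 X48.283 Y142.806
M3 S602
G1 X56.726 Y148.028 F1708
G1 X66.072 Y144.683
G1 X69.285 Y135.290
G1 X63.944 Y126.922
G1 X54.071 Y125.880
G1 X47.102 Y132.949
G1 X48.283 Y142.806
M5
G0 X38.672 Y70.112
M3 S844
G1 X33.975 Y78.247 F744
G1 X24.581 Y78.247
G1 X19.884 Y70.112
G1 X24.581 Y61.977
G1 X33.975 Y61.977
G1 X38.672 Y70.112
M5
G0 X59.138 Y93.163
M3 S602
G1 X55.502 Y49.648 F1708
G1 X94.922 Y7.600
M5
G0 X23.282 Y52.497
M3 S844
G1 X41.804 Y56.719 F744
G1 X51.703 Y49.454
G1 X44.969 Y37.159
M5
G0 X0.000 Y0.000

1 u = 1 mm; y_m = 159.311 − y.

[1] `<path>` regular polygon, #0000ff→score S602 F1708: (48.283,142.806) → (56.726,148.028) → (66.072,144.683) → (69.285,135.290) → (63.944,126.922) → (54.071,125.880) → (47.102,132.949) → (48.283,142.806) (closed)

[2] `<circle>` circle, #ff00ff→cut S844 F744: (38.672,70.112) → (33.975,78.247) → (24.581,78.247) → (19.884,70.112) → (24.581,61.977) → (33.975,61.977) → (38.672,70.112) (closed)

[3] `<path>` open polyline, #0000ff→score S602 F1708: (59.138,93.163) → (55.502,49.648) → (94.922,7.600)

[4] `<path>` cubic bezier, #ff00ff→cut S844 F744: (23.282,52.497) → (41.804,56.719) → (51.703,49.454) → (44.969,37.159)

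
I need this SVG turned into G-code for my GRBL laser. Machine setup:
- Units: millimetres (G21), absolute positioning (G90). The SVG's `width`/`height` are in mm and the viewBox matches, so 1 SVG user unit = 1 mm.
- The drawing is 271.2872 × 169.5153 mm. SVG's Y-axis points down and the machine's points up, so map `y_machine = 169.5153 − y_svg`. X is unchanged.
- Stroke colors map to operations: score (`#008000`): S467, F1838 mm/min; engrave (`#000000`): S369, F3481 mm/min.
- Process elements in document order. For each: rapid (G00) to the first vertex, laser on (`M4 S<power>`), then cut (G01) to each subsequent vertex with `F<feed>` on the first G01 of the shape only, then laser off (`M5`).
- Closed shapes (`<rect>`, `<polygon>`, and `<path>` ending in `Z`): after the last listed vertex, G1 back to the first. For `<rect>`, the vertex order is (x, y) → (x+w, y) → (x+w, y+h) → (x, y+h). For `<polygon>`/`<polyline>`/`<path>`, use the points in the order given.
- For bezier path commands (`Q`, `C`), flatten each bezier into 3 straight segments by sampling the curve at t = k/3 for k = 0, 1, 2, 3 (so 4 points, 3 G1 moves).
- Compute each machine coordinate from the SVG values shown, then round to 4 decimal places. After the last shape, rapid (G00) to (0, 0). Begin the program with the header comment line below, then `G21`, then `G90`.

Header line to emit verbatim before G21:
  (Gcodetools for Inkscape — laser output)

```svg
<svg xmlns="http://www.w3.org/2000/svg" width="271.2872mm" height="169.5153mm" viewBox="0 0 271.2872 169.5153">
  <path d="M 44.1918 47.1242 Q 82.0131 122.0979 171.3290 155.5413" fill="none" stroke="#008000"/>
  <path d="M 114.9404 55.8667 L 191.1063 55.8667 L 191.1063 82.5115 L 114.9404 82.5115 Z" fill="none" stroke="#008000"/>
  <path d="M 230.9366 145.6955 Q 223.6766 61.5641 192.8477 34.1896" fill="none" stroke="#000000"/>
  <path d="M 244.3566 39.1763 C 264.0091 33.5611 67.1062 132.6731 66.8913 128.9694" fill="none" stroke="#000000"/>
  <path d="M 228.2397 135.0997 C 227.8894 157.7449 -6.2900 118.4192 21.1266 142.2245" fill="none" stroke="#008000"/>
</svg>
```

(Gcodetools for Inkscape — laser output)
G21
G90
G00 X44.1918 Y122.3911
M4 S467
G01 X75.1276 Y77.0231 F1838
G01 X117.5067 Y40.8841
G01 X171.3290 Y13.9740
M5
G00 X114.9404 Y113.6486
M4 S467
G01 X191.1063 Y113.6486 F1838
G01 X191.1063 Y87.0038
G01 X114.9404 Y87.0038
G01 X114.9404 Y113.6486
M5
G00 X230.9366 Y23.8198
M4 S369
G01 X223.4778 Y73.6011 F3481
G01 X210.7815 Y110.7697
G01 X192.8477 Y135.3257
M5
G00 X244.3566 Y130.3390
M4 S369
G01 X207.1293 Y108.7319 F3481
G01 X117.3636 Y63.4273
G01 X66.8913 Y40.5459
M5
G00 X228.2397 Y34.4156
M4 S467
G01 X168.2954 Y27.7940 F1838
G01 X62.5596 Y34.6858
G01 X21.1266 Y27.2908
M5
G00 X0.0000 Y0.0000

Since the viewBox matches the mm dimensions, user units are millimetres directly. The only transform is the Y-flip y_m = 169.5153 − y_svg.

Shape 1 is a quadratic bezier drawn with `<path>`. Its stroke #008000 means score at S467, F1838. After flipping Y the toolpath is (44.1918,122.3911) → (75.1276,77.0231) → (117.5067,40.8841) → (171.3290,13.9740).

Shape 2 is a rectangle drawn with `<path>`. Its stroke #008000 means score at S467, F1838. After flipping Y the toolpath is (114.9404,113.6486) → (191.1063,113.6486) → (191.1063,87.0038) → (114.9404,87.0038) → (114.9404,113.6486), returning to the start.

Shape 3 is a quadratic bezier drawn with `<path>`. Its stroke #000000 means engrave at S369, F3481. After flipping Y the toolpath is (230.9366,23.8198) → (223.4778,73.6011) → (210.7815,110.7697) → (192.8477,135.3257).

Shape 4 is a cubic bezier drawn with `<path>`. Its stroke #000000 means engrave at S369, F3481. After flipping Y the toolpath is (244.3566,130.3390) → (207.1293,108.7319) → (117.3636,63.4273) → (66.8913,40.5459).

Shape 5 is a cubic bezier drawn with `<path>`. Its stroke #008000 means score at S467, F1838. After flipping Y the toolpath is (228.2397,34.4156) → (168.2954,27.7940) → (62.5596,34.6858) → (21.1266,27.2908).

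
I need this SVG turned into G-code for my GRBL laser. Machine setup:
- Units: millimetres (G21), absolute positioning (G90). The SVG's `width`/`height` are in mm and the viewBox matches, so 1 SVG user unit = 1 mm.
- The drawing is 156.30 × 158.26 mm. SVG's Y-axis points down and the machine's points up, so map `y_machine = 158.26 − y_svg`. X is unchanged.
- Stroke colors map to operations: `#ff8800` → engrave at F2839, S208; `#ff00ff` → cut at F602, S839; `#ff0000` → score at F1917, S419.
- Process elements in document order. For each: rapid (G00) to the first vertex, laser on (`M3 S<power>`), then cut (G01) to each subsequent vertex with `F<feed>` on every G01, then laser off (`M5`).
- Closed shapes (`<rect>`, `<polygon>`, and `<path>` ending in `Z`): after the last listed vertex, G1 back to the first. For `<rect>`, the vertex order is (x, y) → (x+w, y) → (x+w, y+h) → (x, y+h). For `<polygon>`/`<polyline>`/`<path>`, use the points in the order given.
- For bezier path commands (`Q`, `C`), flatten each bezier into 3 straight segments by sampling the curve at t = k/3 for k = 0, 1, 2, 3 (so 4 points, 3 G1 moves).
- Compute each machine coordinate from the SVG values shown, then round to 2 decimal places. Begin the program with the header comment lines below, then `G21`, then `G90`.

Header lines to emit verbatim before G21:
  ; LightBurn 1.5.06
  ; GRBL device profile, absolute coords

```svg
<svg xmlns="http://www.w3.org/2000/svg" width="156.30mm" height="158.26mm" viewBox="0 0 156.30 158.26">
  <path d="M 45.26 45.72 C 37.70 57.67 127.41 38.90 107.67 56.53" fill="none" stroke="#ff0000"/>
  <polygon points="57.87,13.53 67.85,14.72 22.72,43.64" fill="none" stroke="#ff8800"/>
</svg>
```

; LightBurn 1.5.06
; GRBL device profile, absolute coords
G21
G90
G00 X45.26 Y112.54
M3 S419
G01 X62.47 Y108.34 F1917
G01 X98.58 Y109.71 F1917
G01 X107.67 Y101.73 F1917
M5
G00 X57.87 Y144.73
M3 S208
G01 X67.85 Y143.54 F2839
G01 X22.72 Y114.62 F2839
G01 X57.87 Y144.73 F2839
M5

1 u = 1 mm; y_m = 158.26 − y.

[1] `<path>` cubic bezier, #ff0000→score S419 F1917: (45.26,112.54) → (62.47,108.34) → (98.58,109.71) → (107.67,101.73)

[2] `<polygon>` closed polygon, #ff8800→engrave S208 F2839: (57.87,144.73) → (67.85,143.54) → (22.72,114.62) → (57.87,144.73) (closed)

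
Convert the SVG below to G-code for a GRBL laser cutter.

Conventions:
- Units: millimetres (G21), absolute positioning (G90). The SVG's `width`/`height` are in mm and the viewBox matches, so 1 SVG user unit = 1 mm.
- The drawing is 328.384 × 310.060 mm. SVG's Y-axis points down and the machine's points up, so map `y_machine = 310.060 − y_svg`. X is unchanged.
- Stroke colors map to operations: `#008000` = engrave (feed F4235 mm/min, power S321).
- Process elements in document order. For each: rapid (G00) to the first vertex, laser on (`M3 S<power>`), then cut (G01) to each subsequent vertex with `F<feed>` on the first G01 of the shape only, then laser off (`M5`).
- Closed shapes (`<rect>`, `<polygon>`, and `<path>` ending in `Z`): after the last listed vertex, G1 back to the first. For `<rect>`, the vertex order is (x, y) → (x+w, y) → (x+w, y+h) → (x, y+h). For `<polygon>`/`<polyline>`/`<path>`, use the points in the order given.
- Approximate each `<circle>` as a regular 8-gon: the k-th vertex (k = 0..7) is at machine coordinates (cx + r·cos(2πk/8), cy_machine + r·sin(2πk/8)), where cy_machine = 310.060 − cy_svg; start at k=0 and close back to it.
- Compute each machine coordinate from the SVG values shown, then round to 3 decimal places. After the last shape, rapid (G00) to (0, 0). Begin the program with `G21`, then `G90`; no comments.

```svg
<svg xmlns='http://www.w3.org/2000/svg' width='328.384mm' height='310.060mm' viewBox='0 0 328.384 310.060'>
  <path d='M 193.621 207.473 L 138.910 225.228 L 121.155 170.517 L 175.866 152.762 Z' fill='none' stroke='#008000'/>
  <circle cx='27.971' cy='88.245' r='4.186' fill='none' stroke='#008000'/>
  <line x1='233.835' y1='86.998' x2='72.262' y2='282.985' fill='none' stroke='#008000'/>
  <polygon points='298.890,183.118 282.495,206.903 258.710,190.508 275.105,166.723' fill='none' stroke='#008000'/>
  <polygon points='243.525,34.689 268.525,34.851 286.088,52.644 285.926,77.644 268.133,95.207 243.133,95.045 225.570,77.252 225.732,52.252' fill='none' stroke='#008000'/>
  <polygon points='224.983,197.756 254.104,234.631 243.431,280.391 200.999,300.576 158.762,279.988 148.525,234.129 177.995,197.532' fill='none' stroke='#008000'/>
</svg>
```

G21
G90
G00 X193.621 Y102.587
M3 S321
G01 X138.910 Y84.832 F4235
G01 X121.155 Y139.543
G01 X175.866 Y157.298
G01 X193.621 Y102.587
M5
G00 X32.157 Y221.815
M3 S321
G01 X30.931 Y224.775 F4235
G01 X27.971 Y226.001
G01 X25.011 Y224.775
G01 X23.785 Y221.815
G01 X25.011 Y218.855
G01 X27.971 Y217.629
G01 X30.931 Y218.855
G01 X32.157 Y221.815
M5
G00 X233.835 Y223.062
M3 S321
G01 X72.262 Y27.075 F4235
M5
G00 X298.890 Y126.942
M3 S321
G01 X282.495 Y103.157 F4235
G01 X258.710 Y119.552
G01 X275.105 Y143.337
G01 X298.890 Y126.942
M5
G00 X243.525 Y275.371
M3 S321
G01 X268.525 Y275.209 F4235
G01 X286.088 Y257.416
G01 X285.926 Y232.416
G01 X268.133 Y214.853
G01 X243.133 Y215.015
G01 X225.570 Y232.808
G01 X225.732 Y257.808
G01 X243.525 Y275.371
M5
G00 X224.983 Y112.304
M3 S321
G01 X254.104 Y75.429 F4235
G01 X243.431 Y29.669
G01 X200.999 Y9.484
G01 X158.762 Y30.072
G01 X148.525 Y75.931
G01 X177.995 Y112.528
G01 X224.983 Y112.304
M5
G00 X0.000 Y0.000

1 u = 1 mm; y_m = 310.060 − y.

[1] `<path>` regular polygon, #008000→engrave S321 F4235: (193.621,102.587) → (138.910,84.832) → (121.155,139.543) → (175.866,157.298) → (193.621,102.587) (closed)

[2] `<circle>` circle, #008000→engrave S321 F4235: (32.157,221.815) → (30.931,224.775) → (27.971,226.001) → (25.011,224.775) → (23.785,221.815) → (25.011,218.855) → (27.971,217.629) → (30.931,218.855) → (32.157,221.815) (closed)

[3] `<line>` line segment, #008000→engrave S321 F4235: (233.835,223.062) → (72.262,27.075)

[4] `<polygon>` regular polygon, #008000→engrave S321 F4235: (298.890,126.942) → (282.495,103.157) → (258.710,119.552) → (275.105,143.337) → (298.890,126.942) (closed)

[5] `<polygon>` regular polygon, #008000→engrave S321 F4235: (243.525,275.371) → (268.525,275.209) → (286.088,257.416) → (285.926,232.416) → (268.133,214.853) → (243.133,215.015) → (225.570,232.808) → (225.732,257.808) → (243.525,275.371) (closed)

[6] `<polygon>` regular polygon, #008000→engrave S321 F4235: (224.983,112.304) → (254.104,75.429) → (243.431,29.669) → (200.999,9.484) → (158.762,30.072) → (148.525,75.931) → (177.995,112.528) → (224.983,112.304) (closed)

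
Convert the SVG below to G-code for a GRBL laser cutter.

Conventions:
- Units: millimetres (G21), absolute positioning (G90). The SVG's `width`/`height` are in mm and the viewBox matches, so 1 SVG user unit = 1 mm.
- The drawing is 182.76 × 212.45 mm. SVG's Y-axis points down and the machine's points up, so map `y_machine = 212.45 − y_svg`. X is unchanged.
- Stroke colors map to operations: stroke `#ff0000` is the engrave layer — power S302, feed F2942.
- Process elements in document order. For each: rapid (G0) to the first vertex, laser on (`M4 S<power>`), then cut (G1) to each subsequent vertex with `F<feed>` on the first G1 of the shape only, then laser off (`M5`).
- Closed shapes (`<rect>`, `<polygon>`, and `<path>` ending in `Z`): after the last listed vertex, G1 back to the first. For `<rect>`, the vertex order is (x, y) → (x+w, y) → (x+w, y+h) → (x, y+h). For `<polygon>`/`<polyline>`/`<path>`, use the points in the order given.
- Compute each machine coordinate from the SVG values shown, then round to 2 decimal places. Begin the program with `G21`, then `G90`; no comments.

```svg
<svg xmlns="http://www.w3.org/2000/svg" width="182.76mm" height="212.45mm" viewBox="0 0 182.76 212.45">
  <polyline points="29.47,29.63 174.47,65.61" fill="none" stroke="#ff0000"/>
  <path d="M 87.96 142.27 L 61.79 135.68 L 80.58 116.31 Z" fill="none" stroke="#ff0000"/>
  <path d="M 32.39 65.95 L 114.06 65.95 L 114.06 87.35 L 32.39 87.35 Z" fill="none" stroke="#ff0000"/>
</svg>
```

viewBox `0 0 182.76 212.45` with mm width/height → 1 unit = 1 mm. Flip: y_m = 212.45 − y_svg.

**Shape 1** — `<polyline>` line segment, stroke `#ff0000` → engrave (S302, F2942). Machine vertices: (29.47,182.82) → (174.47,146.84). Open path.

**Shape 2** — `<path>` regular polygon, stroke `#ff0000` → engrave (S302, F2942). Machine vertices: (87.96,70.18) → (61.79,76.77) → (80.58,96.14) → (87.96,70.18). Closed: final G1 returns to the first vertex.

**Shape 3** — `<path>` rectangle, stroke `#ff0000` → engrave (S302, F2942). Machine vertices: (32.39,146.50) → (114.06,146.50) → (114.06,125.10) → (32.39,125.10) → (32.39,146.50). Closed: final G1 returns to the first vertex.

G21
G90
G0 X29.47 Y182.82
M4 S302
G1 X174.47 Y146.84 F2942
M5
G0 X87.96 Y70.18
M4 S302
G1 X61.79 Y76.77 F2942
G1 X80.58 Y96.14
G1 X87.96 Y70.18
M5
G0 X32.39 Y146.50
M4 S302
G1 X114.06 Y146.50 F2942
G1 X114.06 Y125.10
G1 X32.39 Y125.10
G1 X32.39 Y146.50
M5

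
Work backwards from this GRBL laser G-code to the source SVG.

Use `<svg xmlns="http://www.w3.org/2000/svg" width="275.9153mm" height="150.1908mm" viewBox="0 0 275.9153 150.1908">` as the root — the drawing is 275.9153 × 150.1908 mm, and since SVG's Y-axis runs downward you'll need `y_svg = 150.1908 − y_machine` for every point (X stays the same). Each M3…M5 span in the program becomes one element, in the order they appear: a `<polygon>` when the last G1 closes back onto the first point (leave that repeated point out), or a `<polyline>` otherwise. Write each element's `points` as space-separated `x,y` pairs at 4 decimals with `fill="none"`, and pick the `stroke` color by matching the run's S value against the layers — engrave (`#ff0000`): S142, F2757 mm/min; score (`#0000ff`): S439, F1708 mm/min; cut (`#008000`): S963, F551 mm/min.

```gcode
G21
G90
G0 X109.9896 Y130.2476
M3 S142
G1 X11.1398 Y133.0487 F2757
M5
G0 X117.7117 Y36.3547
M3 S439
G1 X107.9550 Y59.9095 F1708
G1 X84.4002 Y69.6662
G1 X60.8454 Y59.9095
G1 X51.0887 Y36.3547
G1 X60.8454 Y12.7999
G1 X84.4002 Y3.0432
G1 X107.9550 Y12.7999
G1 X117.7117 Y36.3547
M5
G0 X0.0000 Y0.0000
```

y_svg = 150.1908 − y_m.

[1] S142→`#ff0000` (engrave); open run; points: 109.9896,19.9432 11.1398,17.1421

[2] S439→`#0000ff` (score); closed run; points: 117.7117,113.8361 107.9550,90.2813 84.4002,80.5246 60.8454,90.2813 51.0887,113.8361 60.8454,137.3909 84.4002,147.1476 107.9550,137.3909

<svg xmlns="http://www.w3.org/2000/svg" width="275.9153mm" height="150.1908mm" viewBox="0 0 275.9153 150.1908">
  <polyline points="109.9896,19.9432 11.1398,17.1421" fill="none" stroke="#ff0000"/>
  <polygon points="117.7117,113.8361 107.9550,90.2813 84.4002,80.5246 60.8454,90.2813 51.0887,113.8361 60.8454,137.3909 84.4002,147.1476 107.9550,137.3909" fill="none" stroke="#0000ff"/>
</svg>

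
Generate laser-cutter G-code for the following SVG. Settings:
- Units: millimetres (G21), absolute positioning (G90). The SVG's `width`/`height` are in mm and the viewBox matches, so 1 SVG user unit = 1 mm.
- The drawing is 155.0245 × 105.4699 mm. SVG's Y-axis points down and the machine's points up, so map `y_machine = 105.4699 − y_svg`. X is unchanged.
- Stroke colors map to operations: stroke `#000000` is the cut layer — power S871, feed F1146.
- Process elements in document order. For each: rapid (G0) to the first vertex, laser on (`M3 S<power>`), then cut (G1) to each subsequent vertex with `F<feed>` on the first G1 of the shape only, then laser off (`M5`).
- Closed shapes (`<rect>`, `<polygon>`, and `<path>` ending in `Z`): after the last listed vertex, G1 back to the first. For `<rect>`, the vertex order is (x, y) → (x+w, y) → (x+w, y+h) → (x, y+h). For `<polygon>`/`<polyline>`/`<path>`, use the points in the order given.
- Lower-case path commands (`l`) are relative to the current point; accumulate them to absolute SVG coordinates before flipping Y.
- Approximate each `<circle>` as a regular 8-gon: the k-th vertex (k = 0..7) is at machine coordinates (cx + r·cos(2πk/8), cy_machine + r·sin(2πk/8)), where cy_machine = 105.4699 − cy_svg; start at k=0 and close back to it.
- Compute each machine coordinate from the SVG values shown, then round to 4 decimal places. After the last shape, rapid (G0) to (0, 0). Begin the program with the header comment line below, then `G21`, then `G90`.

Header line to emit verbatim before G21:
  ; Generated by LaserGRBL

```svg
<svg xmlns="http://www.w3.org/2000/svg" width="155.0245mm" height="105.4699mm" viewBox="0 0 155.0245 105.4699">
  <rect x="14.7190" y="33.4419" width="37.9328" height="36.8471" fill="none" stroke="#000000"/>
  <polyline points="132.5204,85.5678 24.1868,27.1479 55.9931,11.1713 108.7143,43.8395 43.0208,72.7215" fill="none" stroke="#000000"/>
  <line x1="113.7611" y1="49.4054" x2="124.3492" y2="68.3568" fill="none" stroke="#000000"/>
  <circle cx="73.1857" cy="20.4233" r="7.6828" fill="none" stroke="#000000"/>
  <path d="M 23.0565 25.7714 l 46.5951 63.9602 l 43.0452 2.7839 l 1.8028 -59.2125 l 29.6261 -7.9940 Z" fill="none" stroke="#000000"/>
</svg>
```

Since the viewBox matches the mm dimensions, user units are millimetres directly. The only transform is the Y-flip y_m = 105.4699 − y_svg.

Shape 1 is a rectangle drawn with `<rect>`. Its stroke #000000 means cut at S871, F1146. After flipping Y the toolpath is (14.7190,72.0280) → (52.6518,72.0280) → (52.6518,35.1809) → (14.7190,35.1809) → (14.7190,72.0280), returning to the start.

Shape 2 is a open polyline drawn with `<polyline>`. Its stroke #000000 means cut at S871, F1146. After flipping Y the toolpath is (132.5204,19.9021) → (24.1868,78.3220) → (55.9931,94.2986) → (108.7143,61.6304) → (43.0208,32.7484).

Shape 3 is a line segment drawn with `<line>`. Its stroke #000000 means cut at S871, F1146. After flipping Y the toolpath is (113.7611,56.0645) → (124.3492,37.1131).

Shape 4 is a circle drawn with `<circle>`. Its stroke #000000 means cut at S871, F1146. After flipping Y the toolpath is (80.8685,85.0466) → (78.6183,90.4792) → (73.1857,92.7294) → (67.7531,90.4792) → (65.5029,85.0466) → (67.7531,79.6140) → (73.1857,77.3638) → (78.6183,79.6140) → (80.8685,85.0466), returning to the start.

Shape 5 is a closed polygon drawn with `<path>`. Its stroke #000000 means cut at S871, F1146. After flipping Y the toolpath is (23.0565,79.6985) → (69.6516,15.7383) → (112.6968,12.9544) → (114.4996,72.1669) → (144.1257,80.1609) → (23.0565,79.6985), returning to the start.

; Generated by LaserGRBL
G21
G90
G0 X14.7190 Y72.0280
M3 S871
G1 X52.6518 Y72.0280 F1146
G1 X52.6518 Y35.1809
G1 X14.7190 Y35.1809
G1 X14.7190 Y72.0280
M5
G0 X132.5204 Y19.9021
M3 S871
G1 X24.1868 Y78.3220 F1146
G1 X55.9931 Y94.2986
G1 X108.7143 Y61.6304
G1 X43.0208 Y32.7484
M5
G0 X113.7611 Y56.0645
M3 S871
G1 X124.3492 Y37.1131 F1146
M5
G0 X80.8685 Y85.0466
M3 S871
G1 X78.6183 Y90.4792 F1146
G1 X73.1857 Y92.7294
G1 X67.7531 Y90.4792
G1 X65.5029 Y85.0466
G1 X67.7531 Y79.6140
G1 X73.1857 Y77.3638
G1 X78.6183 Y79.6140
G1 X80.8685 Y85.0466
M5
G0 X23.0565 Y79.6985
M3 S871
G1 X69.6516 Y15.7383 F1146
G1 X112.6968 Y12.9544
G1 X114.4996 Y72.1669
G1 X144.1257 Y80.1609
G1 X23.0565 Y79.6985
M5
G0 X0.0000 Y0.0000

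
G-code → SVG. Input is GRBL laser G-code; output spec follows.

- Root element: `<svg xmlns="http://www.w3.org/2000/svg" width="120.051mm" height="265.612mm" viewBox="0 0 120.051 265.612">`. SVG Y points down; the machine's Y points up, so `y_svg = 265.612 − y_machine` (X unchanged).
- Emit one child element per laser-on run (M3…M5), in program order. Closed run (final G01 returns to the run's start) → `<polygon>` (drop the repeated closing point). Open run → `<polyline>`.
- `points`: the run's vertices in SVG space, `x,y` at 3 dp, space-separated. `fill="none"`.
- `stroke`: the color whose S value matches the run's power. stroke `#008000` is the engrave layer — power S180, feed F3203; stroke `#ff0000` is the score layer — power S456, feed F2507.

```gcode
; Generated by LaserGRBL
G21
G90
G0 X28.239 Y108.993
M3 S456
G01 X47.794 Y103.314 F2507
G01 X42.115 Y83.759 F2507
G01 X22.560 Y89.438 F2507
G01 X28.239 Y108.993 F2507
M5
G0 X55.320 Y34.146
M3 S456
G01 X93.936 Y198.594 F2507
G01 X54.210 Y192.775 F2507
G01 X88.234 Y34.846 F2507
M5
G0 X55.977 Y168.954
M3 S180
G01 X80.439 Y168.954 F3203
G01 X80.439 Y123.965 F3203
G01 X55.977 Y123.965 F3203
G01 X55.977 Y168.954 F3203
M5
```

Machine Y-up, SVG Y-down with viewBox height 265.612, so y_svg = 265.612 − y_machine; X carries over.

Run 1: S456 ⇒ score layer `#ff0000`. The run returns to its start, so emit a `<polygon>` with points (Y-flipped): 28.239,156.619 47.794,162.298 42.115,181.853 22.560,176.174.

Run 2: power S456 maps to stroke `#ff0000` (score). The run is open, so emit a `<polyline>` with points (Y-flipped): 55.320,231.466 93.936,67.018 54.210,72.837 88.234,230.766.

Run 3: S180 ⇒ engrave layer `#008000`. The run returns to its start, so emit a `<polygon>` with points (Y-flipped): 55.977,96.658 80.439,96.658 80.439,141.647 55.977,141.647.

<svg xmlns="http://www.w3.org/2000/svg" width="120.051mm" height="265.612mm" viewBox="0 0 120.051 265.612">
  <polygon points="28.239,156.619 47.794,162.298 42.115,181.853 22.560,176.174" fill="none" stroke="#ff0000"/>
  <polyline points="55.320,231.466 93.936,67.018 54.210,72.837 88.234,230.766" fill="none" stroke="#ff0000"/>
  <polygon points="55.977,96.658 80.439,96.658 80.439,141.647 55.977,141.647" fill="none" stroke="#008000"/>
</svg>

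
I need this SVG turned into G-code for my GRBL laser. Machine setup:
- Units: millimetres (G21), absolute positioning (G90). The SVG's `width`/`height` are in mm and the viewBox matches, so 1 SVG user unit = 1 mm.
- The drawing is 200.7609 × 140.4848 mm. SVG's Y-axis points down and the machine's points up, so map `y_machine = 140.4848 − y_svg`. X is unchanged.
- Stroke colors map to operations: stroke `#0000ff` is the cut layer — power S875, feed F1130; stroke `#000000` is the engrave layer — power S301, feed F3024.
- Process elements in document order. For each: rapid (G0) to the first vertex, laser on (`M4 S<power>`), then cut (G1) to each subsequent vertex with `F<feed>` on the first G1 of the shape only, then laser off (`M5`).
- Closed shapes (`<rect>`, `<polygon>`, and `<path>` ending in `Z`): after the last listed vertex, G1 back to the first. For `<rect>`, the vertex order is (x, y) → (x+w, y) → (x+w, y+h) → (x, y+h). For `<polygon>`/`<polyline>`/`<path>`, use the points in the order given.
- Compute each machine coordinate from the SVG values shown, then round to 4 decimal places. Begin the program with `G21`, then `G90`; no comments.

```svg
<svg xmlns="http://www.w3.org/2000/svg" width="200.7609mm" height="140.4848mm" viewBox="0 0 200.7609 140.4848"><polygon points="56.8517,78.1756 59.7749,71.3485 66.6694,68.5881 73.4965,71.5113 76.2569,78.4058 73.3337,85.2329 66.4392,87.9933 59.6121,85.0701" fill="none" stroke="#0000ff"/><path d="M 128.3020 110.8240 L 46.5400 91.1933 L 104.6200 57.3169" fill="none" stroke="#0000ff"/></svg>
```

viewBox `0 0 200.7609 140.4848` with mm width/height → 1 unit = 1 mm. Flip: y_m = 140.4848 − y_svg.

**Shape 1** — `<polygon>` regular polygon, stroke `#0000ff` → cut (S875, F1130). Machine vertices: (56.8517,62.3092) → (59.7749,69.1363) → (66.6694,71.8967) → (73.4965,68.9735) → (76.2569,62.0790) → (73.3337,55.2519) → (66.4392,52.4915) → (59.6121,55.4147) → (56.8517,62.3092). Closed: final G1 returns to the first vertex.

**Shape 2** — `<path>` open polyline, stroke `#0000ff` → cut (S875, F1130). Machine vertices: (128.3020,29.6608) → (46.5400,49.2915) → (104.6200,83.1679). Open path.

G21
G90
G0 X56.8517 Y62.3092
M4 S875
G1 X59.7749 Y69.1363 F1130
G1 X66.6694 Y71.8967
G1 X73.4965 Y68.9735
G1 X76.2569 Y62.0790
G1 X73.3337 Y55.2519
G1 X66.4392 Y52.4915
G1 X59.6121 Y55.4147
G1 X56.8517 Y62.3092
M5
G0 X128.3020 Y29.6608
M4 S875
G1 X46.5400 Y49.2915 F1130
G1 X104.6200 Y83.1679
M5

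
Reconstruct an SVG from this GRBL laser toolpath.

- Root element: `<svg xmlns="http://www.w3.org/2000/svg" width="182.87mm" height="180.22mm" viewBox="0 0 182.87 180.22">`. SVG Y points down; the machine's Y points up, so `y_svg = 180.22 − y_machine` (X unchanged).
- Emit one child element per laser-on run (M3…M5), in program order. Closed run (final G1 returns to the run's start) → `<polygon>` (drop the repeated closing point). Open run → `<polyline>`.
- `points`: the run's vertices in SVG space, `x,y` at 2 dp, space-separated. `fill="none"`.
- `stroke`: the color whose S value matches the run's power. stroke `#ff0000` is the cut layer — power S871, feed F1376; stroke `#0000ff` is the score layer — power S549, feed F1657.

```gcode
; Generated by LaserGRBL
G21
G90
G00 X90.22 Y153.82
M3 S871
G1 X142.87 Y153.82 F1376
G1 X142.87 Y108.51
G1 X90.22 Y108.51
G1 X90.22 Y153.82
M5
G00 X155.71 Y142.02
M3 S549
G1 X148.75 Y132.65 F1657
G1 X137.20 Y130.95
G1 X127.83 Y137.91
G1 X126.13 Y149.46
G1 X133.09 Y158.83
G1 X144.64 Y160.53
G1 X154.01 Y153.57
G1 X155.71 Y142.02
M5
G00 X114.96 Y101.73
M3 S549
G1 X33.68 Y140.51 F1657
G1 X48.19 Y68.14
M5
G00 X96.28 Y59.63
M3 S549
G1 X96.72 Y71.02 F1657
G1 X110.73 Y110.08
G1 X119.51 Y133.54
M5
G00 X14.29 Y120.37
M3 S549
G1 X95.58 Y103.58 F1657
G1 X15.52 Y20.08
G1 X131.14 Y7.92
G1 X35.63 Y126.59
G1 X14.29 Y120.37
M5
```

<svg xmlns="http://www.w3.org/2000/svg" width="182.87mm" height="180.22mm" viewBox="0 0 182.87 180.22">
  <polygon points="90.22,26.40 142.87,26.40 142.87,71.71 90.22,71.71" fill="none" stroke="#ff0000"/>
  <polygon points="155.71,38.20 148.75,47.57 137.20,49.27 127.83,42.31 126.13,30.76 133.09,21.39 144.64,19.69 154.01,26.65" fill="none" stroke="#0000ff"/>
  <polyline points="114.96,78.49 33.68,39.71 48.19,112.08" fill="none" stroke="#0000ff"/>
  <polyline points="96.28,120.59 96.72,109.20 110.73,70.14 119.51,46.68" fill="none" stroke="#0000ff"/>
  <polygon points="14.29,59.85 95.58,76.64 15.52,160.14 131.14,172.30 35.63,53.63" fill="none" stroke="#0000ff"/>
</svg>

y_svg = 180.22 − y_m.

[1] S871→`#ff0000` (cut); closed run; points: 90.22,26.40 142.87,26.40 142.87,71.71 90.22,71.71

[2] S549→`#0000ff` (score); closed run; points: 155.71,38.20 148.75,47.57 137.20,49.27 127.83,42.31 126.13,30.76 133.09,21.39 144.64,19.69 154.01,26.65

[3] S549→`#0000ff` (score); open run; points: 114.96,78.49 33.68,39.71 48.19,112.08

[4] S549→`#0000ff` (score); open run; points: 96.28,120.59 96.72,109.20 110.73,70.14 119.51,46.68

[5] S549→`#0000ff` (score); closed run; points: 14.29,59.85 95.58,76.64 15.52,160.14 131.14,172.30 35.63,53.63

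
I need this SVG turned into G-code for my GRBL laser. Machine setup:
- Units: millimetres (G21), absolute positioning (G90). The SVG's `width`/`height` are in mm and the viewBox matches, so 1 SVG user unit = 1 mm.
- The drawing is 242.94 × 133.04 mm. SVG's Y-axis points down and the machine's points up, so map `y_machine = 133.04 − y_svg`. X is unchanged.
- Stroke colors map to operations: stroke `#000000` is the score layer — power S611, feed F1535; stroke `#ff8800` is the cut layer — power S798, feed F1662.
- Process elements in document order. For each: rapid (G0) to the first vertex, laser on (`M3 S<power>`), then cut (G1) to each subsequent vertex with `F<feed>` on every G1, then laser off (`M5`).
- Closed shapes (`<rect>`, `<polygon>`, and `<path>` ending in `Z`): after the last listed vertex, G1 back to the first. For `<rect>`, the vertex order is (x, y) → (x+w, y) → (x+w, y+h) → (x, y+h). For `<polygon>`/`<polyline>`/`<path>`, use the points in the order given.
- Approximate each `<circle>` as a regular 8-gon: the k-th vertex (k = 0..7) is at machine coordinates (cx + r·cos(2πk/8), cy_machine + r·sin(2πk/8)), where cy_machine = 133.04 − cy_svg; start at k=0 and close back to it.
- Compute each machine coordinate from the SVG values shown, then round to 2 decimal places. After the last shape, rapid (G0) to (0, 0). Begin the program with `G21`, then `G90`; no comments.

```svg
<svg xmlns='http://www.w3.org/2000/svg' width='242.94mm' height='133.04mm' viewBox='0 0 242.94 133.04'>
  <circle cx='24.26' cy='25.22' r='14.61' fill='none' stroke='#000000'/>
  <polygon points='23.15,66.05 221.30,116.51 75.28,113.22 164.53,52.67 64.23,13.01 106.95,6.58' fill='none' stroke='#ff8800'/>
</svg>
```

G21
G90
G0 X38.87 Y107.82
M3 S611
G1 X34.59 Y118.15 F1535
G1 X24.26 Y122.43 F1535
G1 X13.93 Y118.15 F1535
G1 X9.65 Y107.82 F1535
G1 X13.93 Y97.49 F1535
G1 X24.26 Y93.21 F1535
G1 X34.59 Y97.49 F1535
G1 X38.87 Y107.82 F1535
M5
G0 X23.15 Y66.99
M3 S798
G1 X221.30 Y16.53 F1662
G1 X75.28 Y19.82 F1662
G1 X164.53 Y80.37 F1662
G1 X64.23 Y120.03 F1662
G1 X106.95 Y126.46 F1662
G1 X23.15 Y66.99 F1662
M5
G0 X0.00 Y0.00

1 u = 1 mm; y_m = 133.04 − y.

[1] `<circle>` circle, #000000→score S611 F1535: (38.87,107.82) → (34.59,118.15) → (24.26,122.43) → (13.93,118.15) → (9.65,107.82) → (13.93,97.49) → (24.26,93.21) → (34.59,97.49) → (38.87,107.82) (closed)

[2] `<polygon>` closed polygon, #ff8800→cut S798 F1662: (23.15,66.99) → (221.30,16.53) → (75.28,19.82) → (164.53,80.37) → (64.23,120.03) → (106.95,126.46) → (23.15,66.99) (closed)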